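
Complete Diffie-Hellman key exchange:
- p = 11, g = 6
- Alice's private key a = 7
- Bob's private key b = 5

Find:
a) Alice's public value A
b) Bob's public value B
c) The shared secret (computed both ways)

Step 1: A = g^a mod p = 6^7 mod 11 = 8.
Step 2: B = g^b mod p = 6^5 mod 11 = 10.
Step 3: Alice computes s = B^a mod p = 10^7 mod 11 = 10.
Step 4: Bob computes s = A^b mod p = 8^5 mod 11 = 10.
Both sides agree: shared secret = 10.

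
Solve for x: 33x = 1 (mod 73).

Step 1: We need x such that 33 * x = 1 (mod 73).
Step 2: Using the extended Euclidean algorithm or trial:
  33 * 31 = 1023 = 14 * 73 + 1.
Step 3: Since 1023 mod 73 = 1, the inverse is x = 31.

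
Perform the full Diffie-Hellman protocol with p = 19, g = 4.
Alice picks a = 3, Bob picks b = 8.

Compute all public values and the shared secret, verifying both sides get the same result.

Step 1: A = g^a mod p = 4^3 mod 19 = 7.
Step 2: B = g^b mod p = 4^8 mod 19 = 5.
Step 3: Alice computes s = B^a mod p = 5^3 mod 19 = 11.
Step 4: Bob computes s = A^b mod p = 7^8 mod 19 = 11.
Both sides agree: shared secret = 11.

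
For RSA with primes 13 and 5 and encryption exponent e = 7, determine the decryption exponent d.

Step 1: n = 13 * 5 = 65.
Step 2: phi(n) = 12 * 4 = 48.
Step 3: Find d such that 7 * d = 1 (mod 48).
Step 4: d = 7^(-1) mod 48 = 7.
Verification: 7 * 7 = 49 = 1 * 48 + 1.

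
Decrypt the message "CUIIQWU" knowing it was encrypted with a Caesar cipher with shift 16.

Step 1: Reverse the shift by subtracting 16 from each letter position.
  C (position 2) -> position (2-16) mod 26 = 12 -> M
  U (position 20) -> position (20-16) mod 26 = 4 -> E
  I (position 8) -> position (8-16) mod 26 = 18 -> S
  I (position 8) -> position (8-16) mod 26 = 18 -> S
  Q (position 16) -> position (16-16) mod 26 = 0 -> A
  W (position 22) -> position (22-16) mod 26 = 6 -> G
  U (position 20) -> position (20-16) mod 26 = 4 -> E
Decrypted message: MESSAGE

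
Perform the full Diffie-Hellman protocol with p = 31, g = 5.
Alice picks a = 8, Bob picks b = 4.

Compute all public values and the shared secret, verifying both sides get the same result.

Step 1: A = g^a mod p = 5^8 mod 31 = 25.
Step 2: B = g^b mod p = 5^4 mod 31 = 5.
Step 3: Alice computes s = B^a mod p = 5^8 mod 31 = 25.
Step 4: Bob computes s = A^b mod p = 25^4 mod 31 = 25.
Both sides agree: shared secret = 25.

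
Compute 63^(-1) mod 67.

Step 1: We need x such that 63 * x = 1 (mod 67).
Step 2: Using the extended Euclidean algorithm or trial:
  63 * 50 = 3150 = 47 * 67 + 1.
Step 3: Since 3150 mod 67 = 1, the inverse is x = 50.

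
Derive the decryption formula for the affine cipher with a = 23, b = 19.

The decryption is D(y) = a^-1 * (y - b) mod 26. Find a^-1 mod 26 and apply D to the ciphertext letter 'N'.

Step 1: Find a^-1, the modular inverse of 23 mod 26.
Step 2: We need 23 * a^-1 = 1 (mod 26).
Step 3: 23 * 17 = 391 = 15 * 26 + 1, so a^-1 = 17.
Step 4: D(y) = 17(y - 19) mod 26.
Step 5: Apply to 'N' (y = 13): D(13) = 17 * (13 - 19) mod 26 = 17 * -6 mod 26 = 2 -> 'C'.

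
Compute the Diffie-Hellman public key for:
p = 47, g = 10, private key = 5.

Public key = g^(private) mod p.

Step 1: A = g^a mod p = 10^5 mod 47.
  10^1 mod 47 = 10
  10^2 mod 47 = (10 * 10) mod 47 = 6
  10^3 mod 47 = (6 * 10) mod 47 = 13
  10^4 mod 47 = (13 * 10) mod 47 = 36
  10^5 mod 47 = (36 * 10) mod 47 = 31
Result: A = 31.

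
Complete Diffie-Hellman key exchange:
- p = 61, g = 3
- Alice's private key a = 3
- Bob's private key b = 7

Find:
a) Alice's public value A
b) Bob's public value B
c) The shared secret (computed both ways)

Step 1: A = g^a mod p = 3^3 mod 61 = 27.
Step 2: B = g^b mod p = 3^7 mod 61 = 52.
Step 3: Alice computes s = B^a mod p = 52^3 mod 61 = 3.
Step 4: Bob computes s = A^b mod p = 27^7 mod 61 = 3.
Both sides agree: shared secret = 3.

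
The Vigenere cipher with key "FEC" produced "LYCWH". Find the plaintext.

Step 1: Extend key: FECFE
Step 2: Decrypt each letter (c - k) mod 26:
  L(11) - F(5) = (11-5) mod 26 = 6 = G
  Y(24) - E(4) = (24-4) mod 26 = 20 = U
  C(2) - C(2) = (2-2) mod 26 = 0 = A
  W(22) - F(5) = (22-5) mod 26 = 17 = R
  H(7) - E(4) = (7-4) mod 26 = 3 = D
Plaintext: GUARD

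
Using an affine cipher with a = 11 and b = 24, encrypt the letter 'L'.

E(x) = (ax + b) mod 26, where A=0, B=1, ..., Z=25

Step 1: Convert 'L' to number: x = 11.
Step 2: E(11) = (11 * 11 + 24) mod 26 = 145 mod 26 = 15.
Step 3: Convert 15 back to letter: P.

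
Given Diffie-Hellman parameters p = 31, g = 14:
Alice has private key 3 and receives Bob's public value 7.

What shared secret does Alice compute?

Step 1: s = B^a mod p = 7^3 mod 31.
  7^1 mod 31 = 7
  7^2 mod 31 = (7 * 7) mod 31 = 18
  7^3 mod 31 = (18 * 7) mod 31 = 2
Result: shared secret = 2.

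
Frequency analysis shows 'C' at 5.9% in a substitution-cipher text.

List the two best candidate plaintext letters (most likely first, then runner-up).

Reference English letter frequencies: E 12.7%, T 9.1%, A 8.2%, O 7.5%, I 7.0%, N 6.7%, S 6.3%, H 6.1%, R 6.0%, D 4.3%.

Step 1: Observed frequency of 'C' is 5.9%.
Step 2: Compute distances to each reference frequency and sort:
  R (6.0%): difference = 0.1% <-- BEST
  H (6.1%): difference = 0.2% <-- RUNNER-UP
  S (6.3%): difference = 0.4%
  N (6.7%): difference = 0.8%
  I (7.0%): difference = 1.1%
Step 3: Most likely is 'R' (6.0%, diff 0.1%); second most likely is 'H' (6.1%, diff 0.2%).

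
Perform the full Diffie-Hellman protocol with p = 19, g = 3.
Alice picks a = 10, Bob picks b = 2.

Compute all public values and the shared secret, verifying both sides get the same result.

Step 1: A = g^a mod p = 3^10 mod 19 = 16.
Step 2: B = g^b mod p = 3^2 mod 19 = 9.
Step 3: Alice computes s = B^a mod p = 9^10 mod 19 = 9.
Step 4: Bob computes s = A^b mod p = 16^2 mod 19 = 9.
Both sides agree: shared secret = 9.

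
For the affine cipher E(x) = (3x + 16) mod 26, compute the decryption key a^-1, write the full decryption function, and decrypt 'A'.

Step 1: Find a^-1, the modular inverse of 3 mod 26.
Step 2: We need 3 * a^-1 = 1 (mod 26).
Step 3: 3 * 9 = 27 = 1 * 26 + 1, so a^-1 = 9.
Step 4: D(y) = 9(y - 16) mod 26.
Step 5: Apply to 'A' (y = 0): D(0) = 9 * (0 - 16) mod 26 = 9 * -16 mod 26 = 12 -> 'M'.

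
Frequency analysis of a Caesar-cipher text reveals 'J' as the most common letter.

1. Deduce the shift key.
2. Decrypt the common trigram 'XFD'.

Step 1: In English, 'E' is the most frequent letter (12.7%).
Step 2: The most frequent ciphertext letter is 'J' (position 9).
Step 3: Shift = (9 - 4) mod 26 = 5.
Step 4: Decrypt 'XFD' by shifting back 5:
  X -> S
  F -> A
  D -> Y
Step 5: 'XFD' decrypts to 'SAY'.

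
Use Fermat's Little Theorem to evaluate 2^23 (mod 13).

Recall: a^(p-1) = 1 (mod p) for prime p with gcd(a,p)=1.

Step 1: Since 13 is prime, by Fermat's Little Theorem: 2^12 = 1 (mod 13).
Step 2: Reduce exponent: 23 mod 12 = 11.
Step 3: So 2^23 = 2^11 (mod 13).
Step 4: 2^11 mod 13 = 7.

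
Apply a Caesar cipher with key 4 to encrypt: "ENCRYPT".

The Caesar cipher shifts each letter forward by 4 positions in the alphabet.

Step 1: For each letter, shift forward by 4 positions (mod 26).
  E (position 4) -> position (4+4) mod 26 = 8 -> I
  N (position 13) -> position (13+4) mod 26 = 17 -> R
  C (position 2) -> position (2+4) mod 26 = 6 -> G
  R (position 17) -> position (17+4) mod 26 = 21 -> V
  Y (position 24) -> position (24+4) mod 26 = 2 -> C
  P (position 15) -> position (15+4) mod 26 = 19 -> T
  T (position 19) -> position (19+4) mod 26 = 23 -> X
Result: IRGVCTX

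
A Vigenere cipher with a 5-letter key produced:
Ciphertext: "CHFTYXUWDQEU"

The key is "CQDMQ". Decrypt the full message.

Step 1: Key 'CQDMQ' has length 5. Extended key: CQDMQCQDMQCQ
Step 2: Decrypt each position:
  C(2) - C(2) = 0 = A
  H(7) - Q(16) = 17 = R
  F(5) - D(3) = 2 = C
  T(19) - M(12) = 7 = H
  Y(24) - Q(16) = 8 = I
  X(23) - C(2) = 21 = V
  U(20) - Q(16) = 4 = E
  W(22) - D(3) = 19 = T
  D(3) - M(12) = 17 = R
  Q(16) - Q(16) = 0 = A
  E(4) - C(2) = 2 = C
  U(20) - Q(16) = 4 = E
Plaintext: ARCHIVETRACE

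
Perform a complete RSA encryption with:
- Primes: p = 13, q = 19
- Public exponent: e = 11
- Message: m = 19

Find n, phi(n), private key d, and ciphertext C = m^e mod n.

Step 1: n = 13 * 19 = 247.
Step 2: phi(n) = (13-1)(19-1) = 12 * 18 = 216.
Step 3: Find d = 11^(-1) mod 216 = 59.
  Verify: 11 * 59 = 649 = 1 (mod 216).
Step 4: C = 19^11 mod 247 = 76.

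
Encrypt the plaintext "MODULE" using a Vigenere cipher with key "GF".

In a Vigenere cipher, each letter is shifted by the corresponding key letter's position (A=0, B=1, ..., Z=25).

Step 1: Repeat key to match plaintext length:
  Plaintext: MODULE
  Key:       GFGFGF
Step 2: Encrypt each letter:
  M(12) + G(6) = (12+6) mod 26 = 18 = S
  O(14) + F(5) = (14+5) mod 26 = 19 = T
  D(3) + G(6) = (3+6) mod 26 = 9 = J
  U(20) + F(5) = (20+5) mod 26 = 25 = Z
  L(11) + G(6) = (11+6) mod 26 = 17 = R
  E(4) + F(5) = (4+5) mod 26 = 9 = J
Ciphertext: STJZRJ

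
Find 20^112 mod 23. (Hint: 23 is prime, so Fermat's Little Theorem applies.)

Step 1: Since 23 is prime, by Fermat's Little Theorem: 20^22 = 1 (mod 23).
Step 2: Reduce exponent: 112 mod 22 = 2.
Step 3: So 20^112 = 20^2 (mod 23).
Step 4: 20^2 mod 23 = 9.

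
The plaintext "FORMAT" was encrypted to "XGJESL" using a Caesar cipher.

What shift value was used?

Step 1: Compare first letters: F (position 5) -> X (position 23).
Step 2: Shift = (23 - 5) mod 26 = 18.
The shift value is 18.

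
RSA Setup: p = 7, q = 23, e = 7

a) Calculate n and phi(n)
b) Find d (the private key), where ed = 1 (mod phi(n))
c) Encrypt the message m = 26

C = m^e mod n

Step 1: n = 7 * 23 = 161.
Step 2: phi(n) = (7-1)(23-1) = 6 * 22 = 132.
Step 3: Find d = 7^(-1) mod 132 = 19.
  Verify: 7 * 19 = 133 = 1 (mod 132).
Step 4: C = 26^7 mod 161 = 117.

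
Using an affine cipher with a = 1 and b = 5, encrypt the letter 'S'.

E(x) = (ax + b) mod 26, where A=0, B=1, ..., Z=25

Step 1: Convert 'S' to number: x = 18.
Step 2: E(18) = (1 * 18 + 5) mod 26 = 23 mod 26 = 23.
Step 3: Convert 23 back to letter: X.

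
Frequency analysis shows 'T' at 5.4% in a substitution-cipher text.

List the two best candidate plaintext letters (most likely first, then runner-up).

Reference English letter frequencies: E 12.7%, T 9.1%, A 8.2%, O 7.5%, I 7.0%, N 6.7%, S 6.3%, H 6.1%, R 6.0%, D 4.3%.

Step 1: Observed frequency of 'T' is 5.4%.
Step 2: Compute distances to each reference frequency and sort:
  R (6.0%): difference = 0.6% <-- BEST
  H (6.1%): difference = 0.7% <-- RUNNER-UP
  S (6.3%): difference = 0.9%
  D (4.3%): difference = 1.1%
  N (6.7%): difference = 1.3%
Step 3: Most likely is 'R' (6.0%, diff 0.6%); second most likely is 'H' (6.1%, diff 0.7%).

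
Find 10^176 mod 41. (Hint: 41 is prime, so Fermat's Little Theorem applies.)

Step 1: Since 41 is prime, by Fermat's Little Theorem: 10^40 = 1 (mod 41).
Step 2: Reduce exponent: 176 mod 40 = 16.
Step 3: So 10^176 = 10^16 (mod 41).
Step 4: 10^16 mod 41 = 10.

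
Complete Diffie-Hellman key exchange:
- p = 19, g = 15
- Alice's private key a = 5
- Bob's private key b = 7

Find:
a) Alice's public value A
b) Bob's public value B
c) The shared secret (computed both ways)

Step 1: A = g^a mod p = 15^5 mod 19 = 2.
Step 2: B = g^b mod p = 15^7 mod 19 = 13.
Step 3: Alice computes s = B^a mod p = 13^5 mod 19 = 14.
Step 4: Bob computes s = A^b mod p = 2^7 mod 19 = 14.
Both sides agree: shared secret = 14.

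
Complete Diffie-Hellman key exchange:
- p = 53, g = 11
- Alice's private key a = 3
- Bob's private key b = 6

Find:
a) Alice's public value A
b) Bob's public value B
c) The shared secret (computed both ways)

Step 1: A = g^a mod p = 11^3 mod 53 = 6.
Step 2: B = g^b mod p = 11^6 mod 53 = 36.
Step 3: Alice computes s = B^a mod p = 36^3 mod 53 = 16.
Step 4: Bob computes s = A^b mod p = 6^6 mod 53 = 16.
Both sides agree: shared secret = 16.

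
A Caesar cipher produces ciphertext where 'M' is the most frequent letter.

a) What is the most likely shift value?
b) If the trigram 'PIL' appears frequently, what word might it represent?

Step 1: In English, 'E' is the most frequent letter (12.7%).
Step 2: The most frequent ciphertext letter is 'M' (position 12).
Step 3: Shift = (12 - 4) mod 26 = 8.
Step 4: Decrypt 'PIL' by shifting back 8:
  P -> H
  I -> A
  L -> D
Step 5: 'PIL' decrypts to 'HAD'.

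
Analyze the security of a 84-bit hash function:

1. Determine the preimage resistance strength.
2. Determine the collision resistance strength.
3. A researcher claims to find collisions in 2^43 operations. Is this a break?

Step 1: Preimage resistance requires brute-force of 2^84 operations.
Step 2: Collision resistance (birthday bound) = 2^(84/2) = 2^42.
Step 3: The claimed attack costs 2^43 operations.
Step 4: Since 2^43 >= 2^42, the claimed attack is no faster than the generic birthday attack, so this does not break collision resistance.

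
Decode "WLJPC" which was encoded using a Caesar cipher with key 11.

Step 1: Reverse the shift by subtracting 11 from each letter position.
  W (position 22) -> position (22-11) mod 26 = 11 -> L
  L (position 11) -> position (11-11) mod 26 = 0 -> A
  J (position 9) -> position (9-11) mod 26 = 24 -> Y
  P (position 15) -> position (15-11) mod 26 = 4 -> E
  C (position 2) -> position (2-11) mod 26 = 17 -> R
Decrypted message: LAYER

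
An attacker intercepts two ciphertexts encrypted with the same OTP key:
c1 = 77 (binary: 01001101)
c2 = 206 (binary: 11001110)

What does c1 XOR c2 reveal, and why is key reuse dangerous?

Step 1: c1 XOR c2 = (m1 XOR k) XOR (m2 XOR k).
Step 2: By XOR associativity/commutativity: = m1 XOR m2 XOR k XOR k = m1 XOR m2.
Step 3: 01001101 XOR 11001110 = 10000011 = 131.
Step 4: The key cancels out! An attacker learns m1 XOR m2 = 131, revealing the relationship between plaintexts.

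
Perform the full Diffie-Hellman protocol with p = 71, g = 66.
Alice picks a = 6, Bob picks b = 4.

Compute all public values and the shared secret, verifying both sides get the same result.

Step 1: A = g^a mod p = 66^6 mod 71 = 5.
Step 2: B = g^b mod p = 66^4 mod 71 = 57.
Step 3: Alice computes s = B^a mod p = 57^6 mod 71 = 57.
Step 4: Bob computes s = A^b mod p = 5^4 mod 71 = 57.
Both sides agree: shared secret = 57.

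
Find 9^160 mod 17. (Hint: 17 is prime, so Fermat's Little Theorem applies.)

Step 1: Since 17 is prime, by Fermat's Little Theorem: 9^16 = 1 (mod 17).
Step 2: Reduce exponent: 160 mod 16 = 0.
Step 3: So 9^160 = 9^0 (mod 17).
Step 4: 9^0 mod 17 = 1.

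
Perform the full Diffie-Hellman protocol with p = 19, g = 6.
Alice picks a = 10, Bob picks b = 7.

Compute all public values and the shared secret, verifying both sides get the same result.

Step 1: A = g^a mod p = 6^10 mod 19 = 6.
Step 2: B = g^b mod p = 6^7 mod 19 = 9.
Step 3: Alice computes s = B^a mod p = 9^10 mod 19 = 9.
Step 4: Bob computes s = A^b mod p = 6^7 mod 19 = 9.
Both sides agree: shared secret = 9.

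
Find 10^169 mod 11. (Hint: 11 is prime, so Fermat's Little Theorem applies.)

Step 1: Since 11 is prime, by Fermat's Little Theorem: 10^10 = 1 (mod 11).
Step 2: Reduce exponent: 169 mod 10 = 9.
Step 3: So 10^169 = 10^9 (mod 11).
Step 4: 10^9 mod 11 = 10.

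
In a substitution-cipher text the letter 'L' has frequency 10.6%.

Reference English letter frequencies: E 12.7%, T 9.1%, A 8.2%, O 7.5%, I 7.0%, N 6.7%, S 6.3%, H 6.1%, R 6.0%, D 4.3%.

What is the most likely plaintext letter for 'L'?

Step 1: The observed frequency is 10.6%.
Step 2: Compare with English frequencies:
  E: 12.7% (difference: 2.1%)
  T: 9.1% (difference: 1.5%) <-- closest
  A: 8.2% (difference: 2.4%)
  O: 7.5% (difference: 3.1%)
  I: 7.0% (difference: 3.6%)
  N: 6.7% (difference: 3.9%)
  S: 6.3% (difference: 4.3%)
  H: 6.1% (difference: 4.5%)
  R: 6.0% (difference: 4.6%)
  D: 4.3% (difference: 6.3%)
Step 3: 'L' most likely represents 'T' (frequency 9.1%).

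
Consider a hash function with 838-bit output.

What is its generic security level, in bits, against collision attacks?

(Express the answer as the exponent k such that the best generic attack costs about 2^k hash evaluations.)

Step 1: The hash has a 838-bit output.
Step 2: Collision resistance means it should be infeasible to find any x != y with h(x) = h(y).
By the birthday bound, a generic collision search succeeds after about sqrt(2^838) = 2^(838/2) = 2^419 evaluations.
Step 3: Security level = 419 bits.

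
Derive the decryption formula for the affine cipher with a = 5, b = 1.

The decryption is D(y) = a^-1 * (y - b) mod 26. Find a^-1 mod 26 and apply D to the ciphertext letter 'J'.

Step 1: Find a^-1, the modular inverse of 5 mod 26.
Step 2: We need 5 * a^-1 = 1 (mod 26).
Step 3: 5 * 21 = 105 = 4 * 26 + 1, so a^-1 = 21.
Step 4: D(y) = 21(y - 1) mod 26.
Step 5: Apply to 'J' (y = 9): D(9) = 21 * (9 - 1) mod 26 = 21 * 8 mod 26 = 12 -> 'M'.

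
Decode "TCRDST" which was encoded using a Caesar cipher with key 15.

Step 1: Reverse the shift by subtracting 15 from each letter position.
  T (position 19) -> position (19-15) mod 26 = 4 -> E
  C (position 2) -> position (2-15) mod 26 = 13 -> N
  R (position 17) -> position (17-15) mod 26 = 2 -> C
  D (position 3) -> position (3-15) mod 26 = 14 -> O
  S (position 18) -> position (18-15) mod 26 = 3 -> D
  T (position 19) -> position (19-15) mod 26 = 4 -> E
Decrypted message: ENCODE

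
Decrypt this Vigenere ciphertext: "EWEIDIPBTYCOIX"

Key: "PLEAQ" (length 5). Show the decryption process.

Step 1: Key 'PLEAQ' has length 5. Extended key: PLEAQPLEAQPLEA
Step 2: Decrypt each position:
  E(4) - P(15) = 15 = P
  W(22) - L(11) = 11 = L
  E(4) - E(4) = 0 = A
  I(8) - A(0) = 8 = I
  D(3) - Q(16) = 13 = N
  I(8) - P(15) = 19 = T
  P(15) - L(11) = 4 = E
  B(1) - E(4) = 23 = X
  T(19) - A(0) = 19 = T
  Y(24) - Q(16) = 8 = I
  C(2) - P(15) = 13 = N
  O(14) - L(11) = 3 = D
  I(8) - E(4) = 4 = E
  X(23) - A(0) = 23 = X
Plaintext: PLAINTEXTINDEX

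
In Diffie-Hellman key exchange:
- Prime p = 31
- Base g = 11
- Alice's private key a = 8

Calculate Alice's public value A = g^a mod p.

Step 1: A = g^a mod p = 11^8 mod 31.
  11^1 mod 31 = 11
  11^2 mod 31 = (11 * 11) mod 31 = 28
  11^3 mod 31 = (28 * 11) mod 31 = 29
  11^4 mod 31 = (29 * 11) mod 31 = 9
  11^5 mod 31 = (9 * 11) mod 31 = 6
  11^6 mod 31 = (6 * 11) mod 31 = 4
  11^7 mod 31 = (4 * 11) mod 31 = 13
  11^8 mod 31 = (13 * 11) mod 31 = 19
Result: A = 19.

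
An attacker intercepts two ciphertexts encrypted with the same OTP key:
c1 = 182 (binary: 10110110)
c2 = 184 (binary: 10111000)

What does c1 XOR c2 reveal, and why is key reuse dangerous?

Step 1: c1 XOR c2 = (m1 XOR k) XOR (m2 XOR k).
Step 2: By XOR associativity/commutativity: = m1 XOR m2 XOR k XOR k = m1 XOR m2.
Step 3: 10110110 XOR 10111000 = 00001110 = 14.
Step 4: The key cancels out! An attacker learns m1 XOR m2 = 14, revealing the relationship between plaintexts.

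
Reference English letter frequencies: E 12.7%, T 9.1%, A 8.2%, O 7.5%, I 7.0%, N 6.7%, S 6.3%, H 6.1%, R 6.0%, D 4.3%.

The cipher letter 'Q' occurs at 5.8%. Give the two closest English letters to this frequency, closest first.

Step 1: Observed frequency of 'Q' is 5.8%.
Step 2: Compute distances to each reference frequency and sort:
  R (6.0%): difference = 0.2% <-- BEST
  H (6.1%): difference = 0.3% <-- RUNNER-UP
  S (6.3%): difference = 0.5%
  N (6.7%): difference = 0.9%
  I (7.0%): difference = 1.2%
Step 3: Most likely is 'R' (6.0%, diff 0.2%); second most likely is 'H' (6.1%, diff 0.3%).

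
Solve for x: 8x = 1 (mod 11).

Step 1: We need x such that 8 * x = 1 (mod 11).
Step 2: Using the extended Euclidean algorithm or trial:
  8 * 7 = 56 = 5 * 11 + 1.
Step 3: Since 56 mod 11 = 1, the inverse is x = 7.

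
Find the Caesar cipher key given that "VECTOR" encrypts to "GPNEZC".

Step 1: Compare first letters: V (position 21) -> G (position 6).
Step 2: Shift = (6 - 21) mod 26 = 11.
The shift value is 11.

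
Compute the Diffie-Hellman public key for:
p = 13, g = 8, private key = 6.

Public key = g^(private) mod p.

Step 1: A = g^a mod p = 8^6 mod 13.
  8^1 mod 13 = 8
  8^2 mod 13 = (8 * 8) mod 13 = 12
  8^3 mod 13 = (12 * 8) mod 13 = 5
  8^4 mod 13 = (5 * 8) mod 13 = 1
  8^5 mod 13 = (1 * 8) mod 13 = 8
  8^6 mod 13 = (8 * 8) mod 13 = 12
Result: A = 12.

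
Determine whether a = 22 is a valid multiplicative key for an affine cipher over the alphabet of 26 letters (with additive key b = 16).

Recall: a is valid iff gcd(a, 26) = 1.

Step 1: Compute gcd(22, 26).
Step 2: gcd(22, 26) = 2.
Since gcd = 2 != 1, 22 shares a common factor with 26, so it cannot be used.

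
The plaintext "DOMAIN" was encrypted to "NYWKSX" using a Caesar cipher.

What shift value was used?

Step 1: Compare first letters: D (position 3) -> N (position 13).
Step 2: Shift = (13 - 3) mod 26 = 10.
The shift value is 10.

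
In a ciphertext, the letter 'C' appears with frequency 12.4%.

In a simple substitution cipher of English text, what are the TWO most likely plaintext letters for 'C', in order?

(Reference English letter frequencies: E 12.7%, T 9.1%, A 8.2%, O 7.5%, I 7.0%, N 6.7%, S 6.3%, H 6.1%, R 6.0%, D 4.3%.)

Step 1: Observed frequency of 'C' is 12.4%.
Step 2: Compute distances to each reference frequency and sort:
  E (12.7%): difference = 0.3% <-- BEST
  T (9.1%): difference = 3.3% <-- RUNNER-UP
  A (8.2%): difference = 4.2%
  O (7.5%): difference = 4.9%
  I (7.0%): difference = 5.4%
Step 3: Most likely is 'E' (12.7%, diff 0.3%); second most likely is 'T' (9.1%, diff 3.3%).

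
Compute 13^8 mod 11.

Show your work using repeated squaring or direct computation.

Step 1: Compute 13^8 mod 11 step by step, reducing modulo 11 at each step.
  13^1 mod 11 = 2
  13^2 mod 11 = (2 * 13) mod 11 = 4
  13^3 mod 11 = (4 * 13) mod 11 = 8
  13^4 mod 11 = (8 * 13) mod 11 = 5
  13^5 mod 11 = (5 * 13) mod 11 = 10
  13^6 mod 11 = (10 * 13) mod 11 = 9
  13^7 mod 11 = (9 * 13) mod 11 = 7
  13^8 mod 11 = (7 * 13) mod 11 = 3
Step 2: Result = 3.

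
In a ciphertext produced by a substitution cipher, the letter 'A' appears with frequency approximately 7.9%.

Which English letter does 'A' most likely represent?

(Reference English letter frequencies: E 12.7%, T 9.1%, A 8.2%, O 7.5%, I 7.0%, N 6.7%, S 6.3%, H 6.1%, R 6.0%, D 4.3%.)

Step 1: The observed frequency is 7.9%.
Step 2: Compare with English frequencies:
  E: 12.7% (difference: 4.8%)
  T: 9.1% (difference: 1.2%)
  A: 8.2% (difference: 0.3%) <-- closest
  O: 7.5% (difference: 0.4%)
  I: 7.0% (difference: 0.9%)
  N: 6.7% (difference: 1.2%)
  S: 6.3% (difference: 1.6%)
  H: 6.1% (difference: 1.8%)
  R: 6.0% (difference: 1.9%)
  D: 4.3% (difference: 3.6%)
Step 3: 'A' most likely represents 'A' (frequency 8.2%).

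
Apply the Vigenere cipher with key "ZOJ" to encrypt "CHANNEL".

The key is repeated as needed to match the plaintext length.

Step 1: Repeat key to match plaintext length:
  Plaintext: CHANNEL
  Key:       ZOJZOJZ
Step 2: Encrypt each letter:
  C(2) + Z(25) = (2+25) mod 26 = 1 = B
  H(7) + O(14) = (7+14) mod 26 = 21 = V
  A(0) + J(9) = (0+9) mod 26 = 9 = J
  N(13) + Z(25) = (13+25) mod 26 = 12 = M
  N(13) + O(14) = (13+14) mod 26 = 1 = B
  E(4) + J(9) = (4+9) mod 26 = 13 = N
  L(11) + Z(25) = (11+25) mod 26 = 10 = K
Ciphertext: BVJMBNK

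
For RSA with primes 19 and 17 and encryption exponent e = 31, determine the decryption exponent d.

Step 1: n = 19 * 17 = 323.
Step 2: phi(n) = 18 * 16 = 288.
Step 3: Find d such that 31 * d = 1 (mod 288).
Step 4: d = 31^(-1) mod 288 = 223.
Verification: 31 * 223 = 6913 = 24 * 288 + 1.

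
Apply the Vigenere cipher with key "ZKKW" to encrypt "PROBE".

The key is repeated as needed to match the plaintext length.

Step 1: Repeat key to match plaintext length:
  Plaintext: PROBE
  Key:       ZKKWZ
Step 2: Encrypt each letter:
  P(15) + Z(25) = (15+25) mod 26 = 14 = O
  R(17) + K(10) = (17+10) mod 26 = 1 = B
  O(14) + K(10) = (14+10) mod 26 = 24 = Y
  B(1) + W(22) = (1+22) mod 26 = 23 = X
  E(4) + Z(25) = (4+25) mod 26 = 3 = D
Ciphertext: OBYXD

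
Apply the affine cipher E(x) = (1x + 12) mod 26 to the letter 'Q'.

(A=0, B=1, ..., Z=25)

Step 1: Convert 'Q' to number: x = 16.
Step 2: E(16) = (1 * 16 + 12) mod 26 = 28 mod 26 = 2.
Step 3: Convert 2 back to letter: C.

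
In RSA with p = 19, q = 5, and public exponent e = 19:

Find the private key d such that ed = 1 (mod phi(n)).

Step 1: n = 19 * 5 = 95.
Step 2: phi(n) = 18 * 4 = 72.
Step 3: Find d such that 19 * d = 1 (mod 72).
Step 4: d = 19^(-1) mod 72 = 19.
Verification: 19 * 19 = 361 = 5 * 72 + 1.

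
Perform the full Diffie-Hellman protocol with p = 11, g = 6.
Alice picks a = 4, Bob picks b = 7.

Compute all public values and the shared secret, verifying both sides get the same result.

Step 1: A = g^a mod p = 6^4 mod 11 = 9.
Step 2: B = g^b mod p = 6^7 mod 11 = 8.
Step 3: Alice computes s = B^a mod p = 8^4 mod 11 = 4.
Step 4: Bob computes s = A^b mod p = 9^7 mod 11 = 4.
Both sides agree: shared secret = 4.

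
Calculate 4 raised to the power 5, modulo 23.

Step 1: Compute 4^5 mod 23 step by step, reducing modulo 23 at each step.
  4^1 mod 23 = 4
  4^2 mod 23 = (4 * 4) mod 23 = 16
  4^3 mod 23 = (16 * 4) mod 23 = 18
  4^4 mod 23 = (18 * 4) mod 23 = 3
  4^5 mod 23 = (3 * 4) mod 23 = 12
Step 2: Result = 12.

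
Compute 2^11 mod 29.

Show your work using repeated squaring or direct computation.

Step 1: Compute 2^11 mod 29 step by step, reducing modulo 29 at each step.
  2^1 mod 29 = 2
  2^2 mod 29 = (2 * 2) mod 29 = 4
  2^3 mod 29 = (4 * 2) mod 29 = 8
  2^4 mod 29 = (8 * 2) mod 29 = 16
  2^5 mod 29 = (16 * 2) mod 29 = 3
  2^6 mod 29 = (3 * 2) mod 29 = 6
  2^7 mod 29 = (6 * 2) mod 29 = 12
  2^8 mod 29 = (12 * 2) mod 29 = 24
  2^9 mod 29 = (24 * 2) mod 29 = 19
  2^10 mod 29 = (19 * 2) mod 29 = 9
  2^11 mod 29 = (9 * 2) mod 29 = 18
Step 2: Result = 18.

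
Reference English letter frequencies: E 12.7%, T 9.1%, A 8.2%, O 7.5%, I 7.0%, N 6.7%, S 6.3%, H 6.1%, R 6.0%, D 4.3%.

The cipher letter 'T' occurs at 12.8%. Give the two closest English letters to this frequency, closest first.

Step 1: Observed frequency of 'T' is 12.8%.
Step 2: Compute distances to each reference frequency and sort:
  E (12.7%): difference = 0.1% <-- BEST
  T (9.1%): difference = 3.7% <-- RUNNER-UP
  A (8.2%): difference = 4.6%
  O (7.5%): difference = 5.3%
  I (7.0%): difference = 5.8%
Step 3: Most likely is 'E' (12.7%, diff 0.1%); second most likely is 'T' (9.1%, diff 3.7%).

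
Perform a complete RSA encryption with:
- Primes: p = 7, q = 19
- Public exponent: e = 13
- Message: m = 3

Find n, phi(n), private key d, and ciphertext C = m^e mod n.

Step 1: n = 7 * 19 = 133.
Step 2: phi(n) = (7-1)(19-1) = 6 * 18 = 108.
Step 3: Find d = 13^(-1) mod 108 = 25.
  Verify: 13 * 25 = 325 = 1 (mod 108).
Step 4: C = 3^13 mod 133 = 52.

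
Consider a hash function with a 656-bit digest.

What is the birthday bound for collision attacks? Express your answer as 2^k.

Step 1: The birthday paradox gives collision probability ~50% after sqrt(2^n) = 2^(n/2) hashes.
Step 2: For 656-bit output: 2^(656/2) = 2^328.
Step 3: Approximately 2^328 hash computations needed.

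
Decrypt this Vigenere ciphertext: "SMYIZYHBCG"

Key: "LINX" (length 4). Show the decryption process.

Step 1: Key 'LINX' has length 4. Extended key: LINXLINXLI
Step 2: Decrypt each position:
  S(18) - L(11) = 7 = H
  M(12) - I(8) = 4 = E
  Y(24) - N(13) = 11 = L
  I(8) - X(23) = 11 = L
  Z(25) - L(11) = 14 = O
  Y(24) - I(8) = 16 = Q
  H(7) - N(13) = 20 = U
  B(1) - X(23) = 4 = E
  C(2) - L(11) = 17 = R
  G(6) - I(8) = 24 = Y
Plaintext: HELLOQUERY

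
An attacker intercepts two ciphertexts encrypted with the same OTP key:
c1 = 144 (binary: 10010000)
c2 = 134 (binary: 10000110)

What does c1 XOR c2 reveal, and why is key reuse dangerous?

Step 1: c1 XOR c2 = (m1 XOR k) XOR (m2 XOR k).
Step 2: By XOR associativity/commutativity: = m1 XOR m2 XOR k XOR k = m1 XOR m2.
Step 3: 10010000 XOR 10000110 = 00010110 = 22.
Step 4: The key cancels out! An attacker learns m1 XOR m2 = 22, revealing the relationship between plaintexts.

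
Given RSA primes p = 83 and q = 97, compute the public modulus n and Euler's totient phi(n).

Step 1: n = p * q = 83 * 97 = 8051.
Step 2: phi(n) = (p-1)(q-1) = 82 * 96 = 7872.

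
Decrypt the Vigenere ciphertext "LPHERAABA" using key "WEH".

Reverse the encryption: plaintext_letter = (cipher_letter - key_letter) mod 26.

Step 1: Extend key: WEHWEHWEH
Step 2: Decrypt each letter (c - k) mod 26:
  L(11) - W(22) = (11-22) mod 26 = 15 = P
  P(15) - E(4) = (15-4) mod 26 = 11 = L
  H(7) - H(7) = (7-7) mod 26 = 0 = A
  E(4) - W(22) = (4-22) mod 26 = 8 = I
  R(17) - E(4) = (17-4) mod 26 = 13 = N
  A(0) - H(7) = (0-7) mod 26 = 19 = T
  A(0) - W(22) = (0-22) mod 26 = 4 = E
  B(1) - E(4) = (1-4) mod 26 = 23 = X
  A(0) - H(7) = (0-7) mod 26 = 19 = T
Plaintext: PLAINTEXT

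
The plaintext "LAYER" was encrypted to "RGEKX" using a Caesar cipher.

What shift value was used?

Step 1: Compare first letters: L (position 11) -> R (position 17).
Step 2: Shift = (17 - 11) mod 26 = 6.
The shift value is 6.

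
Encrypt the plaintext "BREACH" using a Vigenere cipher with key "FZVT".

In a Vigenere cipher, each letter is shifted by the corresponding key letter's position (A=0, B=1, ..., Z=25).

Step 1: Repeat key to match plaintext length:
  Plaintext: BREACH
  Key:       FZVTFZ
Step 2: Encrypt each letter:
  B(1) + F(5) = (1+5) mod 26 = 6 = G
  R(17) + Z(25) = (17+25) mod 26 = 16 = Q
  E(4) + V(21) = (4+21) mod 26 = 25 = Z
  A(0) + T(19) = (0+19) mod 26 = 19 = T
  C(2) + F(5) = (2+5) mod 26 = 7 = H
  H(7) + Z(25) = (7+25) mod 26 = 6 = G
Ciphertext: GQZTHG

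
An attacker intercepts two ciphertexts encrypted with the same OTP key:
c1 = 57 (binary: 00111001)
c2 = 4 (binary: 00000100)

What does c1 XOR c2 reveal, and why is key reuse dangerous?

Step 1: c1 XOR c2 = (m1 XOR k) XOR (m2 XOR k).
Step 2: By XOR associativity/commutativity: = m1 XOR m2 XOR k XOR k = m1 XOR m2.
Step 3: 00111001 XOR 00000100 = 00111101 = 61.
Step 4: The key cancels out! An attacker learns m1 XOR m2 = 61, revealing the relationship between plaintexts.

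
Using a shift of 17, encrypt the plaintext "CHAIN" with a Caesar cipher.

Step 1: For each letter, shift forward by 17 positions (mod 26).
  C (position 2) -> position (2+17) mod 26 = 19 -> T
  H (position 7) -> position (7+17) mod 26 = 24 -> Y
  A (position 0) -> position (0+17) mod 26 = 17 -> R
  I (position 8) -> position (8+17) mod 26 = 25 -> Z
  N (position 13) -> position (13+17) mod 26 = 4 -> E
Result: TYRZE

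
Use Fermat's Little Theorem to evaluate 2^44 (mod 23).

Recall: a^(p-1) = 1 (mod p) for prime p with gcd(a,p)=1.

Step 1: Since 23 is prime, by Fermat's Little Theorem: 2^22 = 1 (mod 23).
Step 2: Reduce exponent: 44 mod 22 = 0.
Step 3: So 2^44 = 2^0 (mod 23).
Step 4: 2^0 mod 23 = 1.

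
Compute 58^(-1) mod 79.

Step 1: We need x such that 58 * x = 1 (mod 79).
Step 2: Using the extended Euclidean algorithm or trial:
  58 * 15 = 870 = 11 * 79 + 1.
Step 3: Since 870 mod 79 = 1, the inverse is x = 15.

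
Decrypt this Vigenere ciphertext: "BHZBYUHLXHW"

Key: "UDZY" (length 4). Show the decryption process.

Step 1: Key 'UDZY' has length 4. Extended key: UDZYUDZYUDZ
Step 2: Decrypt each position:
  B(1) - U(20) = 7 = H
  H(7) - D(3) = 4 = E
  Z(25) - Z(25) = 0 = A
  B(1) - Y(24) = 3 = D
  Y(24) - U(20) = 4 = E
  U(20) - D(3) = 17 = R
  H(7) - Z(25) = 8 = I
  L(11) - Y(24) = 13 = N
  X(23) - U(20) = 3 = D
  H(7) - D(3) = 4 = E
  W(22) - Z(25) = 23 = X
Plaintext: HEADERINDEX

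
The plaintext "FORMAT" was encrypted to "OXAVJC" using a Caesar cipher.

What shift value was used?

Step 1: Compare first letters: F (position 5) -> O (position 14).
Step 2: Shift = (14 - 5) mod 26 = 9.
The shift value is 9.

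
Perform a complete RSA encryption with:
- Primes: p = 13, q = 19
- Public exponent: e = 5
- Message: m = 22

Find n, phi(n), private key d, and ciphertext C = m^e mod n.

Step 1: n = 13 * 19 = 247.
Step 2: phi(n) = (13-1)(19-1) = 12 * 18 = 216.
Step 3: Find d = 5^(-1) mod 216 = 173.
  Verify: 5 * 173 = 865 = 1 (mod 216).
Step 4: C = 22^5 mod 247 = 224.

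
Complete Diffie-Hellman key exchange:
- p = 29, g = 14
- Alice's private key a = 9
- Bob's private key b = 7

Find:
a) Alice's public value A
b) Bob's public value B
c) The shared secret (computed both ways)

Step 1: A = g^a mod p = 14^9 mod 29 = 3.
Step 2: B = g^b mod p = 14^7 mod 29 = 12.
Step 3: Alice computes s = B^a mod p = 12^9 mod 29 = 12.
Step 4: Bob computes s = A^b mod p = 3^7 mod 29 = 12.
Both sides agree: shared secret = 12.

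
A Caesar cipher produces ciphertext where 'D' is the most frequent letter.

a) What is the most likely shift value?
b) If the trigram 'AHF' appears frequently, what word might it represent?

Step 1: In English, 'E' is the most frequent letter (12.7%).
Step 2: The most frequent ciphertext letter is 'D' (position 3).
Step 3: Shift = (3 - 4) mod 26 = 25.
Step 4: Decrypt 'AHF' by shifting back 25:
  A -> B
  H -> I
  F -> G
Step 5: 'AHF' decrypts to 'BIG'.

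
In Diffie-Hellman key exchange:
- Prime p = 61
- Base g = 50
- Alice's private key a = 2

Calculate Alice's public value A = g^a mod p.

Step 1: A = g^a mod p = 50^2 mod 61.
  50^1 mod 61 = 50
  50^2 mod 61 = (50 * 50) mod 61 = 60
Result: A = 60.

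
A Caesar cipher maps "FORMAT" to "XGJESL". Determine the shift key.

Step 1: Compare first letters: F (position 5) -> X (position 23).
Step 2: Shift = (23 - 5) mod 26 = 18.
The shift value is 18.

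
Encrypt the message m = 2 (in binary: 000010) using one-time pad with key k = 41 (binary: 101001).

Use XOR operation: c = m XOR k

Step 1: Write out the XOR operation bit by bit:
  Message: 000010
  Key:     101001
  XOR:     101011
Step 2: Convert to decimal: 101011 = 43.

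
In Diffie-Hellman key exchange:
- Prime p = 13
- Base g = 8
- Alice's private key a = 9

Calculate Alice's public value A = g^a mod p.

Step 1: A = g^a mod p = 8^9 mod 13.
  8^1 mod 13 = 8
  8^2 mod 13 = (8 * 8) mod 13 = 12
  8^3 mod 13 = (12 * 8) mod 13 = 5
  8^4 mod 13 = (5 * 8) mod 13 = 1
  8^5 mod 13 = (1 * 8) mod 13 = 8
  8^6 mod 13 = (8 * 8) mod 13 = 12
  8^7 mod 13 = (12 * 8) mod 13 = 5
  8^8 mod 13 = (5 * 8) mod 13 = 1
  8^9 mod 13 = (1 * 8) mod 13 = 8
Result: A = 8.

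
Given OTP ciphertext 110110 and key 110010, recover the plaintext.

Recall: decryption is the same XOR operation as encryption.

Step 1: XOR ciphertext with key:
  Ciphertext: 110110
  Key:        110010
  XOR:        000100
Step 2: Plaintext = 000100 = 4 in decimal.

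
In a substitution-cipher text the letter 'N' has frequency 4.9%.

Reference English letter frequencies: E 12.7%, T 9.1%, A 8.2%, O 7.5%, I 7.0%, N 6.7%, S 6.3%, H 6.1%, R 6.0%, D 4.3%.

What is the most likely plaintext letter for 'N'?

Step 1: The observed frequency is 4.9%.
Step 2: Compare with English frequencies:
  E: 12.7% (difference: 7.8%)
  T: 9.1% (difference: 4.2%)
  A: 8.2% (difference: 3.3%)
  O: 7.5% (difference: 2.6%)
  I: 7.0% (difference: 2.1%)
  N: 6.7% (difference: 1.8%)
  S: 6.3% (difference: 1.4%)
  H: 6.1% (difference: 1.2%)
  R: 6.0% (difference: 1.1%)
  D: 4.3% (difference: 0.6%) <-- closest
Step 3: 'N' most likely represents 'D' (frequency 4.3%).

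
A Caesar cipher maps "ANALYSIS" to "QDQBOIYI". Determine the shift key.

Step 1: Compare first letters: A (position 0) -> Q (position 16).
Step 2: Shift = (16 - 0) mod 26 = 16.
The shift value is 16.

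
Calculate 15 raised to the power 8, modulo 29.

Step 1: Compute 15^8 mod 29 step by step, reducing modulo 29 at each step.
  15^1 mod 29 = 15
  15^2 mod 29 = (15 * 15) mod 29 = 22
  15^3 mod 29 = (22 * 15) mod 29 = 11
  15^4 mod 29 = (11 * 15) mod 29 = 20
  15^5 mod 29 = (20 * 15) mod 29 = 10
  15^6 mod 29 = (10 * 15) mod 29 = 5
  15^7 mod 29 = (5 * 15) mod 29 = 17
  15^8 mod 29 = (17 * 15) mod 29 = 23
Step 2: Result = 23.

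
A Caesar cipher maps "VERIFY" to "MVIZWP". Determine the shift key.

Step 1: Compare first letters: V (position 21) -> M (position 12).
Step 2: Shift = (12 - 21) mod 26 = 17.
The shift value is 17.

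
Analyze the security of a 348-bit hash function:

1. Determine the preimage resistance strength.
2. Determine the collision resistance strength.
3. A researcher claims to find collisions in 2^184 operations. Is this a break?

Step 1: Preimage resistance requires brute-force of 2^348 operations.
Step 2: Collision resistance (birthday bound) = 2^(348/2) = 2^174.
Step 3: The claimed attack costs 2^184 operations.
Step 4: Since 2^184 >= 2^174, the claimed attack is no faster than the generic birthday attack, so this does not break collision resistance.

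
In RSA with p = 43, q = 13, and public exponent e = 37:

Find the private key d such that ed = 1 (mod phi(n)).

Step 1: n = 43 * 13 = 559.
Step 2: phi(n) = 42 * 12 = 504.
Step 3: Find d such that 37 * d = 1 (mod 504).
Step 4: d = 37^(-1) mod 504 = 109.
Verification: 37 * 109 = 4033 = 8 * 504 + 1.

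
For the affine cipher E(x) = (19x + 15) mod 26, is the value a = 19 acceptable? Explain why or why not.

Step 1: Compute gcd(19, 26).
Step 2: gcd(19, 26) = 1.
Since gcd = 1, 19 is coprime with 26, so it is a valid key.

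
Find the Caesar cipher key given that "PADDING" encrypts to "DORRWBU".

Step 1: Compare first letters: P (position 15) -> D (position 3).
Step 2: Shift = (3 - 15) mod 26 = 14.
The shift value is 14.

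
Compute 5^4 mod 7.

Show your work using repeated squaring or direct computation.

Step 1: Compute 5^4 mod 7 step by step, reducing modulo 7 at each step.
  5^1 mod 7 = 5
  5^2 mod 7 = (5 * 5) mod 7 = 4
  5^3 mod 7 = (4 * 5) mod 7 = 6
  5^4 mod 7 = (6 * 5) mod 7 = 2
Step 2: Result = 2.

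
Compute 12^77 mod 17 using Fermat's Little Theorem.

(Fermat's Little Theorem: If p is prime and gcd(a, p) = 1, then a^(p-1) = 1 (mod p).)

Step 1: Since 17 is prime, by Fermat's Little Theorem: 12^16 = 1 (mod 17).
Step 2: Reduce exponent: 77 mod 16 = 13.
Step 3: So 12^77 = 12^13 (mod 17).
Step 4: 12^13 mod 17 = 14.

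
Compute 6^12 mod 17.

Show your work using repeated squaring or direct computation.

Step 1: Compute 6^12 mod 17 step by step, reducing modulo 17 at each step.
  6^1 mod 17 = 6
  6^2 mod 17 = (6 * 6) mod 17 = 2
  6^3 mod 17 = (2 * 6) mod 17 = 12
  6^4 mod 17 = (12 * 6) mod 17 = 4
  6^5 mod 17 = (4 * 6) mod 17 = 7
  6^6 mod 17 = (7 * 6) mod 17 = 8
  6^7 mod 17 = (8 * 6) mod 17 = 14
  6^8 mod 17 = (14 * 6) mod 17 = 16
  6^9 mod 17 = (16 * 6) mod 17 = 11
  6^10 mod 17 = (11 * 6) mod 17 = 15
  6^11 mod 17 = (15 * 6) mod 17 = 5
  6^12 mod 17 = (5 * 6) mod 17 = 13
Step 2: Result = 13.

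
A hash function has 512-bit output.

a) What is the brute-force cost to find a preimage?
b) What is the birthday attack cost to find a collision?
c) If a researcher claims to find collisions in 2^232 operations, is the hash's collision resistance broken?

Step 1: Preimage resistance requires brute-force of 2^512 operations.
Step 2: Collision resistance (birthday bound) = 2^(512/2) = 2^256.
Step 3: The claimed attack costs 2^232 operations.
Step 4: Since 2^232 < 2^256, the claimed attack beats the generic birthday bound, so collision resistance is broken.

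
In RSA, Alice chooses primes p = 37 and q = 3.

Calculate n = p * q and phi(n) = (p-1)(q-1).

Step 1: n = p * q = 37 * 3 = 111.
Step 2: phi(n) = (p-1)(q-1) = 36 * 2 = 72.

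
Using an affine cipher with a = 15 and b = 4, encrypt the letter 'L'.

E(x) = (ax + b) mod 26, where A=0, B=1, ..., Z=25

Step 1: Convert 'L' to number: x = 11.
Step 2: E(11) = (15 * 11 + 4) mod 26 = 169 mod 26 = 13.
Step 3: Convert 13 back to letter: N.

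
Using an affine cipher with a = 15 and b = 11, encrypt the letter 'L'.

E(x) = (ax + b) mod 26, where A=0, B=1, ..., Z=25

Step 1: Convert 'L' to number: x = 11.
Step 2: E(11) = (15 * 11 + 11) mod 26 = 176 mod 26 = 20.
Step 3: Convert 20 back to letter: U.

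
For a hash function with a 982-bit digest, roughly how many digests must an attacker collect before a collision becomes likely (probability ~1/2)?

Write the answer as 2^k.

Step 1: The birthday paradox gives collision probability ~50% after sqrt(2^n) = 2^(n/2) hashes.
Step 2: For 982-bit output: 2^(982/2) = 2^491.
Step 3: Approximately 2^491 hash computations needed.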